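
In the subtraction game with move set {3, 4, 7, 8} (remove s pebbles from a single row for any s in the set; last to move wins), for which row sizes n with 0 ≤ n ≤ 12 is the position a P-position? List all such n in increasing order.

0, 1, 2, 11, 12

Grundy values for subtraction set {3, 4, 7, 8}:
g(0) = mex{} = 0
g(1) = mex{} = 0
g(2) = mex{} = 0
g(3) = mex{0} = 1
g(4) = mex{0} = 1
g(5) = mex{0} = 1
g(6) = mex{0,1} = 2
g(7) = mex{0,1} = 2
g(8) = mex{0,1} = 2
g(9) = mex{0,1,2} = 3
g(10) = mex{0,1,2} = 3
g(11) = mex{1,2} = 0
g(12) = mex{1,2,3} = 0
The P-positions (g = 0) in 0..12 are 0, 1, 2, 11, 12.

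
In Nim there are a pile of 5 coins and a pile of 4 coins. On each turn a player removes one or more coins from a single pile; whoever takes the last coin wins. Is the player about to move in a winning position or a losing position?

Winning position

Bitwise XOR of the heap sizes:
  101  (5)
  100  (4)
  ---
  001  (1)
The nim-sum is 1 ≠ 0, so this is an N-position: the player to move can win.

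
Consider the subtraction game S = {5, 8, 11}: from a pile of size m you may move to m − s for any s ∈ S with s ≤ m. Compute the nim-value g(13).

Grundy values for subtraction set {5, 8, 11}:
k:     0  1  2  3  4  5  6  7  8  9 10 11 12 13
g(k):  0  0  0  0  0  1  1  1  1  1  2  2  2  2
So g(13) = 2.

2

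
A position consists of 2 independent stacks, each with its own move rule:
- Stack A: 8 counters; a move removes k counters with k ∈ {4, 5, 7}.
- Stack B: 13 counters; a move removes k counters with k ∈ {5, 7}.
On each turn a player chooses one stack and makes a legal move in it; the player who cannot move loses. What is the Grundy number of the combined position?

For stack A, compute g(0), g(1), … with moves {4, 5, 7}:
g(0) = mex{} = 0
g(1) = mex{} = 0
g(2) = mex{} = 0
g(3) = mex{} = 0
g(4) = mex{0} = 1
g(5) = mex{0} = 1
g(6) = mex{0} = 1
g(7) = mex{0} = 1
g(8) = mex{0,1} = 2
So g(8) = 2.
Grundy values for stack B (subtraction set {5, 7}):
g(0) = mex{} = 0
g(1) = mex{} = 0
g(2) = mex{} = 0
g(3) = mex{} = 0
g(4) = mex{} = 0
g(5) = mex{0} = 1
g(6) = mex{0} = 1
g(7) = mex{0} = 1
g(8) = mex{0} = 1
g(9) = mex{0} = 1
g(10) = mex{0,1} = 2
g(11) = mex{0,1} = 2
g(12) = mex{1} = 0
g(13) = mex{1} = 0
So g(13) = 0.
The value of a disjunctive sum is the nim-sum of the parts.
Combined value = 2 ⊕ 0 = 2.

2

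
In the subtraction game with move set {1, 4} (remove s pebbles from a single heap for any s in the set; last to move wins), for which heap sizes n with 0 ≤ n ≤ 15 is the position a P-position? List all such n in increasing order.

Grundy values for subtraction set {1, 4}:
k:     0  1  2  3  4  5  6  7  8  9 10 11 12 13 14 15
g(k):  0  1  0  1  2  0  1  0  1  2  0  1  0  1  2  0
The P-positions (g = 0) in 0..15 are 0, 2, 5, 7, 10, 12, 15.

0, 2, 5, 7, 10, 12, 15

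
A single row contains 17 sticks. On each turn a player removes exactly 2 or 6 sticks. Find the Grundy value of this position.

Grundy values for subtraction set {2, 6}:
k:     0  1  2  3  4  5  6  7  8  9 10 11 12 13 14 15 16 17
g(k):  0  0  1  1  0  0  1  1  0  0  1  1  0  0  1  1  0  0
So g(17) = 0.

0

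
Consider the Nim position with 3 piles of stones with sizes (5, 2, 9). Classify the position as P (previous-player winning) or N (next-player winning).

Compute the nim-sum pairwise:
5 ⊕ 2 = 7
7 ⊕ 9 = 14
The nim-sum is 14 ≠ 0, so this is an N-position: the player to move can win.

N-position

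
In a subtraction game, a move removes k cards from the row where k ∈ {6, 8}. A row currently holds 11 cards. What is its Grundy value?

1

Grundy values for subtraction set {6, 8}:
g(0) = mex{} = 0
g(1) = mex{} = 0
g(2) = mex{} = 0
g(3) = mex{} = 0
g(4) = mex{} = 0
g(5) = mex{} = 0
g(6) = mex{0} = 1
g(7) = mex{0} = 1
g(8) = mex{0} = 1
g(9) = mex{0} = 1
g(10) = mex{0} = 1
g(11) = mex{0} = 1
So g(11) = 1.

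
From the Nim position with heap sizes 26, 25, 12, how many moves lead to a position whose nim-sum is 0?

3

Nim-sum: 26 ⊕ 25 ⊕ 12 = 15.
The overall nim-sum is X = 15. A heap of size p has a winning move iff p XOR X < p (reduce it to p XOR X).
  26: 26 XOR 15 = 21 < 26 — winning move (to 21).
  25: 25 XOR 15 = 22 < 25 — winning move (to 22).
  12: 12 XOR 15 = 3 < 12 — winning move (to 3).
That gives 3 winning moves.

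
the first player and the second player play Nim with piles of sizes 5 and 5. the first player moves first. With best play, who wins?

the second player wins

Compute the nim-sum pairwise:
5 ⊕ 5 = 0
The nim-sum is 0, so this is a P-position: the player to move is in a losing position under optimal play; the first player is about to move from it and so loses — the second player wins.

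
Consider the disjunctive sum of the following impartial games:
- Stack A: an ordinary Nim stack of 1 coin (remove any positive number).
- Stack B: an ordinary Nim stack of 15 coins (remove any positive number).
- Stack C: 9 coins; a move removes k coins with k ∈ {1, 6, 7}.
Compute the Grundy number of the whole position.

13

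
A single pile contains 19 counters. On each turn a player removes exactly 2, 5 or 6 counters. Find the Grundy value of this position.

0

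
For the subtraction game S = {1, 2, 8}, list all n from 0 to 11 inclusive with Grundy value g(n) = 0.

0, 3, 6, 9

Compute g(0), g(1), … for moves {1, 2, 8}:
k:     0  1  2  3  4  5  6  7  8  9 10 11
g(k):  0  1  2  0  1  2  0  1  2  0  1  2
The P-positions (g = 0) in 0..11 are 0, 3, 6, 9.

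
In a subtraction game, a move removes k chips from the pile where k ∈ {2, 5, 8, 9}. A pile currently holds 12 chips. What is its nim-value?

2

Grundy values for subtraction set {2, 5, 8, 9}:
g(0) = mex{} = 0
g(1) = mex{} = 0
g(2) = mex{0} = 1
g(3) = mex{0} = 1
g(4) = mex{1} = 0
g(5) = mex{0,1} = 2
g(6) = mex{0} = 1
g(7) = mex{1,2} = 0
g(8) = mex{0,1} = 2
g(9) = mex{0} = 1
g(10) = mex{0,1,2} = 3
g(11) = mex{1} = 0
g(12) = mex{0,1,3} = 2
So g(12) = 2.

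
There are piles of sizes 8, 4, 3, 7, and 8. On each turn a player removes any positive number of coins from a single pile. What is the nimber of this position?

Nim-sum: 8 ^ 4 ^ 3 ^ 7 ^ 8 = 0.

0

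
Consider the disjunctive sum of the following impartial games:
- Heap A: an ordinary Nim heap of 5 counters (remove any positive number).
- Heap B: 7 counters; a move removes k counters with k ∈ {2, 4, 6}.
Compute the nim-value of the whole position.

6

Heap A is a plain Nim heap of size 5, so its Grundy value is 5.
For heap B, compute g(0), g(1), … with moves {2, 4, 6}:
g(0) = mex{} = 0
g(1) = mex{} = 0
g(2) = mex{0} = 1
g(3) = mex{0} = 1
g(4) = mex{0,1} = 2
g(5) = mex{0,1} = 2
g(6) = mex{0,1,2} = 3
g(7) = mex{0,1,2} = 3
So g(7) = 3.
By the Sprague-Grundy theorem, the Grundy value of a sum of independent games is the XOR of the component values.
Combined value = 5 XOR 3 = 6.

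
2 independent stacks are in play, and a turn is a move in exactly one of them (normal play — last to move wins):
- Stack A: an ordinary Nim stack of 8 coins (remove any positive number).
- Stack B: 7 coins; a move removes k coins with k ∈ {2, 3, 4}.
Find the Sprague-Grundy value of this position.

Stack A is a plain Nim stack of size 8, so its Grundy value is 8.
For stack B, compute g(0), g(1), … with moves {2, 3, 4}:
g(0) = mex{} = 0
g(1) = mex{} = 0
g(2) = mex{0} = 1
g(3) = mex{0} = 1
g(4) = mex{0,1} = 2
g(5) = mex{0,1} = 2
g(6) = mex{1,2} = 0
g(7) = mex{1,2} = 0
So g(7) = 0.
By the Sprague-Grundy theorem, the Grundy value of a sum of independent games is the XOR of the component values.
Combined value = 8 XOR 0 = 8.

8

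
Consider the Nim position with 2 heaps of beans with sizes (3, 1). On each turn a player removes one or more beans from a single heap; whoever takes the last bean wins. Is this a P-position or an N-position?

N-position

Nim-sum: 3 XOR 1 = 2.
The nim-sum is 2 ≠ 0, so this is an N-position: the player to move can win.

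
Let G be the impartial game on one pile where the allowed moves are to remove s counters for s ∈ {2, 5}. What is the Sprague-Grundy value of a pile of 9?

1

Compute g(0), g(1), … for moves {2, 5}:
k:     0  1  2  3  4  5  6  7  8  9
g(k):  0  0  1  1  0  2  1  0  0  1
So g(9) = 1.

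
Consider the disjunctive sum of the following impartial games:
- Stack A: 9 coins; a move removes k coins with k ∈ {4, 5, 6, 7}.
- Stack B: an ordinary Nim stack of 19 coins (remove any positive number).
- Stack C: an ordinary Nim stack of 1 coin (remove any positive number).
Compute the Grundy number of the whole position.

Build the Grundy sequence for stack A with g(k) = mex{g(k−s) : s ∈ {4, 5, 6, 7}, s ≤ k}:
g(0) = mex{} = 0
g(1) = mex{} = 0
g(2) = mex{} = 0
g(3) = mex{} = 0
g(4) = mex{0} = 1
g(5) = mex{0} = 1
g(6) = mex{0} = 1
g(7) = mex{0} = 1
g(8) = mex{0,1} = 2
g(9) = mex{0,1} = 2
So g(9) = 2.
Stack B is a plain Nim stack of size 19, so its Grundy value is 19.
Stack C is a plain Nim stack of size 1, so its Grundy value is 1.
The value of a disjunctive sum is the nim-sum of the parts.
Combined value = 2 ⊕ 19 ⊕ 1 = 16.

16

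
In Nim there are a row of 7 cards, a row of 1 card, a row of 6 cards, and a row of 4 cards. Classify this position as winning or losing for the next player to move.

Winning position

Compute the nim-sum pairwise:
7 ^ 1 = 6
6 ^ 6 = 0
0 ^ 4 = 4
The nim-sum is 4 ≠ 0, so this is an N-position: the player to move can win.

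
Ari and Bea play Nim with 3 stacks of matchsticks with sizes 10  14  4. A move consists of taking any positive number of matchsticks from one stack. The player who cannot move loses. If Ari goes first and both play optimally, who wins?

Bitwise XOR of the heap sizes:
  1010  (10)
  1110  (14)
  0100  (4)
  ----
  0000  (0)
The nim-sum is 0, so this is a P-position: the player to move is in a losing position under optimal play; Ari is about to move from it and so loses — Bea wins.

Bea wins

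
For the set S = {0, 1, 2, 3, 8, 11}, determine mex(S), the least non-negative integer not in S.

4

The values 0, 1, 2, 3 are all present; 4 is the first non-negative integer missing from the set.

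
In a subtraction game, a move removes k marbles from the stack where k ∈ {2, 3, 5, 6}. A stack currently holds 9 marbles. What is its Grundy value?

0

Compute g(0), g(1), … for moves {2, 3, 5, 6}:
k:     0  1  2  3  4  5  6  7  8  9
g(k):  0  0  1  1  2  2  3  3  0  0
So g(9) = 0.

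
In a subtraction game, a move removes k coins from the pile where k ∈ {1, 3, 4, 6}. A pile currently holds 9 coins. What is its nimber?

Grundy values for subtraction set {1, 3, 4, 6}:
k:     0  1  2  3  4  5  6  7  8  9
g(k):  0  1  0  1  2  3  2  0  1  0
So g(9) = 0.

0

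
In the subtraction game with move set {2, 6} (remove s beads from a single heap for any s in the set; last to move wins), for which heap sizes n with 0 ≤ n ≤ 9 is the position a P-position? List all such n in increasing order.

0, 1, 4, 5, 8, 9

Compute g(0), g(1), … for moves {2, 6}:
g(0) = mex{} = 0
g(1) = mex{} = 0
g(2) = mex{0} = 1
g(3) = mex{0} = 1
g(4) = mex{1} = 0
g(5) = mex{1} = 0
g(6) = mex{0} = 1
g(7) = mex{0} = 1
g(8) = mex{1} = 0
g(9) = mex{1} = 0
The P-positions (g = 0) in 0..9 are 0, 1, 4, 5, 8, 9.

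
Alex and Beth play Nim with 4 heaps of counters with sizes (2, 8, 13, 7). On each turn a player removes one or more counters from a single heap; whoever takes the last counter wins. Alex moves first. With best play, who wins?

Nim-sum: 2 ⊕ 8 ⊕ 13 ⊕ 7 = 0.
The nim-sum is 0, so this is a P-position: the player to move is in a losing position under optimal play; Alex is about to move from it and so loses — Beth wins.

Beth wins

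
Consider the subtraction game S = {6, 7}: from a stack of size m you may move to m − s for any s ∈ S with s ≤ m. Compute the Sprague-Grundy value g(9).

Build the Grundy sequence with g(k) = mex{g(k−s) : s ∈ {6, 7}, s ≤ k}:
k:     0  1  2  3  4  5  6  7  8  9
g(k):  0  0  0  0  0  0  1  1  1  1
So g(9) = 1.

1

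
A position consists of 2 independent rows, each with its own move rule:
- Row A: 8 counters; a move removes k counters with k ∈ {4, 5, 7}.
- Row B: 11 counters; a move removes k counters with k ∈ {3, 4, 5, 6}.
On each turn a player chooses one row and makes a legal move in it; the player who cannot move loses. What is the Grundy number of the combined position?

2

Build the Grundy sequence for row A with g(k) = mex{g(k−s) : s ∈ {4, 5, 7}, s ≤ k}:
g(0) = mex{} = 0
g(1) = mex{} = 0
g(2) = mex{} = 0
g(3) = mex{} = 0
g(4) = mex{0} = 1
g(5) = mex{0} = 1
g(6) = mex{0} = 1
g(7) = mex{0} = 1
g(8) = mex{0,1} = 2
So g(8) = 2.
Build the Grundy sequence for row B with g(k) = mex{g(k−s) : s ∈ {3, 4, 5, 6}, s ≤ k}:
g(0) = mex{} = 0
g(1) = mex{} = 0
g(2) = mex{} = 0
g(3) = mex{0} = 1
g(4) = mex{0} = 1
g(5) = mex{0} = 1
g(6) = mex{0,1} = 2
g(7) = mex{0,1} = 2
g(8) = mex{0,1} = 2
g(9) = mex{1,2} = 0
g(10) = mex{1,2} = 0
g(11) = mex{1,2} = 0
So g(11) = 0.
By the Sprague-Grundy theorem, the Grundy value of a sum of independent games is the XOR of the component values.
Combined value = 2 XOR 0 = 2.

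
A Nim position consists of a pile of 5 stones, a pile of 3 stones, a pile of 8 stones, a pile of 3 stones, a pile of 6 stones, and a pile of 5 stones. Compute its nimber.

14

Write each in binary and XOR column by column:
  0101  (5)
  0011  (3)
  1000  (8)
  0011  (3)
  0110  (6)
  0101  (5)
  ----
  1110  (14)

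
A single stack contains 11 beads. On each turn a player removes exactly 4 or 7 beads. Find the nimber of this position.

0

Compute g(0), g(1), … for moves {4, 7}:
g(0) = mex{} = 0
g(1) = mex{} = 0
g(2) = mex{} = 0
g(3) = mex{} = 0
g(4) = mex{0} = 1
g(5) = mex{0} = 1
g(6) = mex{0} = 1
g(7) = mex{0} = 1
g(8) = mex{0,1} = 2
g(9) = mex{0,1} = 2
g(10) = mex{0,1} = 2
g(11) = mex{1} = 0
So g(11) = 0.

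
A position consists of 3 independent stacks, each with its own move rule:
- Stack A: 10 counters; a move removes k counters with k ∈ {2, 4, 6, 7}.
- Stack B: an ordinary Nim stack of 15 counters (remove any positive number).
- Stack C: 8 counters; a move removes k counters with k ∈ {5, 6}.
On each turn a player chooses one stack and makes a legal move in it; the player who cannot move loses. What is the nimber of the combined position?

Grundy values for stack A (subtraction set {2, 4, 6, 7}):
g(0) = mex{} = 0
g(1) = mex{} = 0
g(2) = mex{0} = 1
g(3) = mex{0} = 1
g(4) = mex{0,1} = 2
g(5) = mex{0,1} = 2
g(6) = mex{0,1,2} = 3
g(7) = mex{0,1,2} = 3
g(8) = mex{0,1,2,3} = 4
g(9) = mex{1,2,3} = 0
g(10) = mex{1,2,3,4} = 0
So g(10) = 0.
Stack B is a plain Nim stack of size 15, so its Grundy value is 15.
Grundy values for stack C (subtraction set {5, 6}):
k:     0  1  2  3  4  5  6  7  8
g(k):  0  0  0  0  0  1  1  1  1
So g(8) = 1.
The value of a disjunctive sum is the nim-sum of the parts.
Combined value = 0 XOR 15 XOR 1 = 14.

14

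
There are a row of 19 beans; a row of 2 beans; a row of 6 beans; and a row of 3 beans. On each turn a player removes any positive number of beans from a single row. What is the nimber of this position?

20

Write each in binary and XOR column by column:
  10011  (19)
  00010  (2)
  00110  (6)
  00011  (3)
  -----
  10100  (20)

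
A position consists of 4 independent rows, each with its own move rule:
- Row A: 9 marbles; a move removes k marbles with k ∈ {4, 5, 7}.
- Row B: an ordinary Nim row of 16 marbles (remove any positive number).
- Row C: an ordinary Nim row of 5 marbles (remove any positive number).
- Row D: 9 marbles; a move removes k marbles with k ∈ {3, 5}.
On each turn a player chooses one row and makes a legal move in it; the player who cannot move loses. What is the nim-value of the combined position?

For row A, compute g(0), g(1), … with moves {4, 5, 7}:
k:     0  1  2  3  4  5  6  7  8  9
g(k):  0  0  0  0  1  1  1  1  2  2
So g(9) = 2.
Row B is a plain Nim row of size 16, so its Grundy value is 16.
Row C is a plain Nim row of size 5, so its Grundy value is 5.
Grundy values for row D (subtraction set {3, 5}):
k:     0  1  2  3  4  5  6  7  8  9
g(k):  0  0  0  1  1  1  2  2  0  0
So g(9) = 0.
By the Sprague-Grundy theorem, the Grundy value of a sum of independent games is the XOR of the component values.
Combined value = 2 ⊕ 16 ⊕ 5 ⊕ 0 = 23.

23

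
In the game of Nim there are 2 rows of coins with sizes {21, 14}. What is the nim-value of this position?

27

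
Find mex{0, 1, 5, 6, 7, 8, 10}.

2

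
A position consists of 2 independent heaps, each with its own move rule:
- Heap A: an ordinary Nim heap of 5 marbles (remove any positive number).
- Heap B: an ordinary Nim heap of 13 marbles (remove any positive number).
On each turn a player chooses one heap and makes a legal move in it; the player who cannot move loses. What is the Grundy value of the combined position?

8

Heap A is a plain Nim heap of size 5, so its Grundy value is 5.
Heap B is a plain Nim heap of size 13, so its Grundy value is 13.
The value of a disjunctive sum is the nim-sum of the parts.
Combined value = 5 XOR 13 = 8.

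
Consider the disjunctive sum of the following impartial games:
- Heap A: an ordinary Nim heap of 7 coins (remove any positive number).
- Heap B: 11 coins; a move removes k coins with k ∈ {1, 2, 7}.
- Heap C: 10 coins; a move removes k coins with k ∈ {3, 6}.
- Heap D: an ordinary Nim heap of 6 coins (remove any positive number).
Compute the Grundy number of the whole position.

Heap A is a plain Nim heap of size 7, so its Grundy value is 7.
For heap B, compute g(0), g(1), … with moves {1, 2, 7}:
g(0) = mex{} = 0
g(1) = mex{0} = 1
g(2) = mex{0,1} = 2
g(3) = mex{1,2} = 0
g(4) = mex{0,2} = 1
g(5) = mex{0,1} = 2
g(6) = mex{1,2} = 0
g(7) = mex{0,2} = 1
g(8) = mex{0,1} = 2
g(9) = mex{1,2} = 0
g(10) = mex{0,2} = 1
g(11) = mex{0,1} = 2
So g(11) = 2.
Grundy values for heap C (subtraction set {3, 6}):
g(0) = mex{} = 0
g(1) = mex{} = 0
g(2) = mex{} = 0
g(3) = mex{0} = 1
g(4) = mex{0} = 1
g(5) = mex{0} = 1
g(6) = mex{0,1} = 2
g(7) = mex{0,1} = 2
g(8) = mex{0,1} = 2
g(9) = mex{1,2} = 0
g(10) = mex{1,2} = 0
So g(10) = 0.
Heap D is a plain Nim heap of size 6, so its Grundy value is 6.
By the Sprague-Grundy theorem, the Grundy value of a sum of independent games is the XOR of the component values.
Combined value = 7 ⊕ 2 ⊕ 0 ⊕ 6 = 3.

3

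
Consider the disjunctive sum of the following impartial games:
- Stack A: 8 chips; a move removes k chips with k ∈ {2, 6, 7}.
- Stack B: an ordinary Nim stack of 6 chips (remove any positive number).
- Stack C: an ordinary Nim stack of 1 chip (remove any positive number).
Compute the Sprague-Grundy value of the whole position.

For stack A, compute g(0), g(1), … with moves {2, 6, 7}:
g(0) = mex{} = 0
g(1) = mex{} = 0
g(2) = mex{0} = 1
g(3) = mex{0} = 1
g(4) = mex{1} = 0
g(5) = mex{1} = 0
g(6) = mex{0} = 1
g(7) = mex{0} = 1
g(8) = mex{0,1} = 2
So g(8) = 2.
Stack B is a plain Nim stack of size 6, so its Grundy value is 6.
Stack C is a plain Nim stack of size 1, so its Grundy value is 1.
The value of a disjunctive sum is the nim-sum of the parts.
Combined value = 2 ⊕ 6 ⊕ 1 = 5.

5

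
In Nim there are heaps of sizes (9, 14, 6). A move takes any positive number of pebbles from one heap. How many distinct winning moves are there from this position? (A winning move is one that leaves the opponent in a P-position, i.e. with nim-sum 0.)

1

Compute the nim-sum pairwise:
9 XOR 14 = 7
7 XOR 6 = 1
The overall nim-sum is X = 1. A heap of size p has a winning move iff p XOR X < p (reduce it to p XOR X).
  9: 9 XOR 1 = 8 < 9 — winning move (to 8).
  14: 14 XOR 1 = 15 ≥ 14 — no move.
  6: 6 XOR 1 = 7 ≥ 6 — no move.
That gives 1 winning move.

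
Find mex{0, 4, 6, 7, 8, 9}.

0 is in the set but 1 is not, so the mex is 1.

1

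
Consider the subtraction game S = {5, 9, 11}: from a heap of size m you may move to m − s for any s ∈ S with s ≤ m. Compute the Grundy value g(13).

2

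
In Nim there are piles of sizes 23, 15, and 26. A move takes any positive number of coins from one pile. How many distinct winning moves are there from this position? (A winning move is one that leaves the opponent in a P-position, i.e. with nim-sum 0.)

3

Nim-sum: 23 XOR 15 XOR 26 = 2.
The overall nim-sum is X = 2. A pile of size p has a winning move iff p XOR X < p (reduce it to p XOR X).
  23: 23 XOR 2 = 21 < 23 — winning move (to 21).
  15: 15 XOR 2 = 13 < 15 — winning move (to 13).
  26: 26 XOR 2 = 24 < 26 — winning move (to 24).
That gives 3 winning moves.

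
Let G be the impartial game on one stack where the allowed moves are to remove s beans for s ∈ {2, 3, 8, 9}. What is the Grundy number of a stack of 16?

Build the Grundy sequence with g(k) = mex{g(k−s) : s ∈ {2, 3, 8, 9}, s ≤ k}:
k:     0  1  2  3  4  5  6  7  8  9 10 11 12 13 14 15 16
g(k):  0  0  1  1  2  0  0  1  1  2  2  0  0  1  1  2  0
So g(16) = 0.

0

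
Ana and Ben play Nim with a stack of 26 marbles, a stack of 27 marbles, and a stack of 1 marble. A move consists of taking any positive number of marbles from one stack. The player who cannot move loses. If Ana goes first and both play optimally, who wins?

Nim-sum: 26 XOR 27 XOR 1 = 0.
The nim-sum is 0, so this is a P-position: the player to move is in a losing position under optimal play; Ana is about to move from it and so loses — Ben wins.

Ben wins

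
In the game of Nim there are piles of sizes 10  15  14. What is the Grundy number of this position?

11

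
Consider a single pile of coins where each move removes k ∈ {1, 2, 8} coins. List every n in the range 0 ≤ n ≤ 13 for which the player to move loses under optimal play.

0, 3, 6, 9, 12

Grundy values for subtraction set {1, 2, 8}:
k:     0  1  2  3  4  5  6  7  8  9 10 11 12 13
g(k):  0  1  2  0  1  2  0  1  2  0  1  2  0  1
The P-positions (g = 0) in 0..13 are 0, 3, 6, 9, 12.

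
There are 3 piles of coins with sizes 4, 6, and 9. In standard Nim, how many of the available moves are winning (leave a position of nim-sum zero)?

Nim-sum: 4 XOR 6 XOR 9 = 11.
The overall nim-sum is X = 11. A pile of size p has a winning move iff p XOR X < p (reduce it to p XOR X).
  4: 4 XOR 11 = 15 ≥ 4 — no move.
  6: 6 XOR 11 = 13 ≥ 6 — no move.
  9: 9 XOR 11 = 2 < 9 — winning move (to 2).
That gives 1 winning move.

1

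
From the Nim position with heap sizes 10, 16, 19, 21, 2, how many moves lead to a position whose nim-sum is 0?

3

Compute the nim-sum pairwise:
10 XOR 16 = 26
26 XOR 19 = 9
9 XOR 21 = 28
28 XOR 2 = 30
The overall nim-sum is X = 30. A heap of size p has a winning move iff p XOR X < p (reduce it to p XOR X).
  10: 10 XOR 30 = 20 ≥ 10 — no move.
  16: 16 XOR 30 = 14 < 16 — winning move (to 14).
  19: 19 XOR 30 = 13 < 19 — winning move (to 13).
  21: 21 XOR 30 = 11 < 21 — winning move (to 11).
  2: 2 XOR 30 = 28 ≥ 2 — no move.
That gives 3 winning moves.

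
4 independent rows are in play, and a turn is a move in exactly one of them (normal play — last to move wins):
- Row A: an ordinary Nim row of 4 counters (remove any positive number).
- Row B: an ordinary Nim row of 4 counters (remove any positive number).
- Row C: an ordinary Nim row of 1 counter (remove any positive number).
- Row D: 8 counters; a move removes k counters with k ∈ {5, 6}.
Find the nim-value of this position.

0

Row A is a plain Nim row of size 4, so its Grundy value is 4.
Row B is a plain Nim row of size 4, so its Grundy value is 4.
Row C is a plain Nim row of size 1, so its Grundy value is 1.
For row D, compute g(0), g(1), … with moves {5, 6}:
g(0) = mex{} = 0
g(1) = mex{} = 0
g(2) = mex{} = 0
g(3) = mex{} = 0
g(4) = mex{} = 0
g(5) = mex{0} = 1
g(6) = mex{0} = 1
g(7) = mex{0} = 1
g(8) = mex{0} = 1
So g(8) = 1.
By the Sprague-Grundy theorem, the Grundy value of a sum of independent games is the XOR of the component values.
Combined value = 4 XOR 4 XOR 1 XOR 1 = 0.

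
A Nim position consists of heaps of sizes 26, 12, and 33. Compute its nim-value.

55

Compute the nim-sum pairwise:
26 XOR 12 = 22
22 XOR 33 = 55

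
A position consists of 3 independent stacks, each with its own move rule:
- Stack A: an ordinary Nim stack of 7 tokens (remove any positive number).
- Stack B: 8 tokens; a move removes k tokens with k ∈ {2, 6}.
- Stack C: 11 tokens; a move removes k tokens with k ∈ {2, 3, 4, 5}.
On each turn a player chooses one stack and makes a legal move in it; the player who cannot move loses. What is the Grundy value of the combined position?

Stack A is a plain Nim stack of size 7, so its Grundy value is 7.
Build the Grundy sequence for stack B with g(k) = mex{g(k−s) : s ∈ {2, 6}, s ≤ k}:
g(0) = mex{} = 0
g(1) = mex{} = 0
g(2) = mex{0} = 1
g(3) = mex{0} = 1
g(4) = mex{1} = 0
g(5) = mex{1} = 0
g(6) = mex{0} = 1
g(7) = mex{0} = 1
g(8) = mex{1} = 0
So g(8) = 0.
Grundy values for stack C (subtraction set {2, 3, 4, 5}):
k:     0  1  2  3  4  5  6  7  8  9 10 11
g(k):  0  0  1  1  2  2  3  0  0  1  1  2
So g(11) = 2.
By the Sprague-Grundy theorem, the Grundy value of a sum of independent games is the XOR of the component values.
Combined value = 7 ⊕ 0 ⊕ 2 = 5.

5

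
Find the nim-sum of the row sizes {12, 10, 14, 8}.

0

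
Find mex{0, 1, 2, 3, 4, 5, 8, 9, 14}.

The values 0, 1, 2, 3, 4, 5 are all present; 6 is the first non-negative integer missing from the set.

6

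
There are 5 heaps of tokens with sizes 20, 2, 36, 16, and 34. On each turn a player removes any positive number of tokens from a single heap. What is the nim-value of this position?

0

Compute the nim-sum pairwise:
20 ^ 2 = 22
22 ^ 36 = 50
50 ^ 16 = 34
34 ^ 34 = 0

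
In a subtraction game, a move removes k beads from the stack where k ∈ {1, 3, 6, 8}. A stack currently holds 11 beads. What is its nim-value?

Compute g(0), g(1), … for moves {1, 3, 6, 8}:
k:     0  1  2  3  4  5  6  7  8  9 10 11
g(k):  0  1  0  1  0  1  2  3  2  0  1  0
So g(11) = 0.

0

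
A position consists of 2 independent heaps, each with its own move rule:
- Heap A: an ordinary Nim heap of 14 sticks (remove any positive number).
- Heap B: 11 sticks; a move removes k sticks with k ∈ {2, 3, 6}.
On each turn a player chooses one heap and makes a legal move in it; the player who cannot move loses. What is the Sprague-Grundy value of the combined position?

Heap A is a plain Nim heap of size 14, so its Grundy value is 14.
Build the Grundy sequence for heap B with g(k) = mex{g(k−s) : s ∈ {2, 3, 6}, s ≤ k}:
k:     0  1  2  3  4  5  6  7  8  9 10 11
g(k):  0  0  1  1  2  0  3  1  2  0  0  1
So g(11) = 1.
By the Sprague-Grundy theorem, the Grundy value of a sum of independent games is the XOR of the component values.
Combined value = 14 XOR 1 = 15.

15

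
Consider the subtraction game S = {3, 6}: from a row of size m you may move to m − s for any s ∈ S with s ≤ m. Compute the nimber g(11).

0

Build the Grundy sequence with g(k) = mex{g(k−s) : s ∈ {3, 6}, s ≤ k}:
k:     0  1  2  3  4  5  6  7  8  9 10 11
g(k):  0  0  0  1  1  1  2  2  2  0  0  0
So g(11) = 0.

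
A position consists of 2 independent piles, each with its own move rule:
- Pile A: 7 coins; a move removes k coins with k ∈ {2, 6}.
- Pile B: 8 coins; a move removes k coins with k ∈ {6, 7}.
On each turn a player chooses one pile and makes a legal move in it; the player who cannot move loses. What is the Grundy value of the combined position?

For pile A, compute g(0), g(1), … with moves {2, 6}:
k:     0  1  2  3  4  5  6  7
g(k):  0  0  1  1  0  0  1  1
So g(7) = 1.
Build the Grundy sequence for pile B with g(k) = mex{g(k−s) : s ∈ {6, 7}, s ≤ k}:
g(0) = mex{} = 0
g(1) = mex{} = 0
g(2) = mex{} = 0
g(3) = mex{} = 0
g(4) = mex{} = 0
g(5) = mex{} = 0
g(6) = mex{0} = 1
g(7) = mex{0} = 1
g(8) = mex{0} = 1
So g(8) = 1.
By the Sprague-Grundy theorem, the Grundy value of a sum of independent games is the XOR of the component values.
Combined value = 1 XOR 1 = 0.

0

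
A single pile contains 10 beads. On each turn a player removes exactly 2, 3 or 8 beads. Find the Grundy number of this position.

Grundy values for subtraction set {2, 3, 8}:
k:     0  1  2  3  4  5  6  7  8  9 10
g(k):  0  0  1  1  2  0  0  1  1  2  0
So g(10) = 0.

0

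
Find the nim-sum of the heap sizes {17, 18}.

Compute the nim-sum pairwise:
17 ⊕ 18 = 3

3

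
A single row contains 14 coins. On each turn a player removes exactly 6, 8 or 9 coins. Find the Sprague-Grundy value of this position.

2

Compute g(0), g(1), … for moves {6, 8, 9}:
k:     0  1  2  3  4  5  6  7  8  9 10 11 12 13 14
g(k):  0  0  0  0  0  0  1  1  1  1  1  1  2  2  2
So g(14) = 2.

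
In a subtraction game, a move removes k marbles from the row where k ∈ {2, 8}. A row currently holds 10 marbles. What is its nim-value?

0

Build the Grundy sequence with g(k) = mex{g(k−s) : s ∈ {2, 8}, s ≤ k}:
g(0) = mex{} = 0
g(1) = mex{} = 0
g(2) = mex{0} = 1
g(3) = mex{0} = 1
g(4) = mex{1} = 0
g(5) = mex{1} = 0
g(6) = mex{0} = 1
g(7) = mex{0} = 1
g(8) = mex{0,1} = 2
g(9) = mex{0,1} = 2
g(10) = mex{1,2} = 0
So g(10) = 0.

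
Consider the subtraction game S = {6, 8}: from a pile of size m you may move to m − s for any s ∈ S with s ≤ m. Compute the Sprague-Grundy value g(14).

Grundy values for subtraction set {6, 8}:
k:     0  1  2  3  4  5  6  7  8  9 10 11 12 13 14
g(k):  0  0  0  0  0  0  1  1  1  1  1  1  2  2  0
So g(14) = 0.

0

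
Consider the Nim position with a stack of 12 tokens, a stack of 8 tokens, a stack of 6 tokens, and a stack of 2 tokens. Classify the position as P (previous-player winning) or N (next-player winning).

P-position

Compute the nim-sum pairwise:
12 XOR 8 = 4
4 XOR 6 = 2
2 XOR 2 = 0
The nim-sum is 0, so this is a P-position: the player to move is in a losing position under optimal play.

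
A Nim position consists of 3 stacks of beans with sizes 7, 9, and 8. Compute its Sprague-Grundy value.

Nim-sum: 7 ⊕ 9 ⊕ 8 = 6.

6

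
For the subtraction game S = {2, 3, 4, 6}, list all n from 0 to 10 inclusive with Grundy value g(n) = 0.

Build the Grundy sequence with g(k) = mex{g(k−s) : s ∈ {2, 3, 4, 6}, s ≤ k}:
k:     0  1  2  3  4  5  6  7  8  9 10
g(k):  0  0  1  1  2  2  3  3  0  0  1
The P-positions (g = 0) in 0..10 are 0, 1, 8, 9.

0, 1, 8, 9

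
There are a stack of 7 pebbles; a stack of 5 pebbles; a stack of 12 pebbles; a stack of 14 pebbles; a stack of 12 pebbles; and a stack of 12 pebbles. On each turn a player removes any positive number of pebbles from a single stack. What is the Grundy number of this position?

0

Compute the nim-sum pairwise:
7 ⊕ 5 = 2
2 ⊕ 12 = 14
14 ⊕ 14 = 0
0 ⊕ 12 = 12
12 ⊕ 12 = 0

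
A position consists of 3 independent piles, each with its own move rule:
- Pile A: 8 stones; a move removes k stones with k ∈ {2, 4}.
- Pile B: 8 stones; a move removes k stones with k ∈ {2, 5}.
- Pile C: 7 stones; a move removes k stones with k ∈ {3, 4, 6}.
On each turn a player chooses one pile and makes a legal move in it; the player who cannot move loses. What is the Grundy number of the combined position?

3

For pile A, compute g(0), g(1), … with moves {2, 4}:
k:     0  1  2  3  4  5  6  7  8
g(k):  0  0  1  1  2  2  0  0  1
So g(8) = 1.
Grundy values for pile B (subtraction set {2, 5}):
g(0) = mex{} = 0
g(1) = mex{} = 0
g(2) = mex{0} = 1
g(3) = mex{0} = 1
g(4) = mex{1} = 0
g(5) = mex{0,1} = 2
g(6) = mex{0} = 1
g(7) = mex{1,2} = 0
g(8) = mex{1} = 0
So g(8) = 0.
For pile C, compute g(0), g(1), … with moves {3, 4, 6}:
k:     0  1  2  3  4  5  6  7
g(k):  0  0  0  1  1  1  2  2
So g(7) = 2.
The value of a disjunctive sum is the nim-sum of the parts.
Combined value = 1 ⊕ 0 ⊕ 2 = 3.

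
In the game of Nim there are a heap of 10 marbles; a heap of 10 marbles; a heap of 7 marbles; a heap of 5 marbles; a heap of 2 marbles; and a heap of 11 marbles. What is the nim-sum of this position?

11

Compute the nim-sum pairwise:
10 ⊕ 10 = 0
0 ⊕ 7 = 7
7 ⊕ 5 = 2
2 ⊕ 2 = 0
0 ⊕ 11 = 11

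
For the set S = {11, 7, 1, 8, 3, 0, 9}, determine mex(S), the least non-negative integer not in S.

The values 0, 1 are all present; 2 is the first non-negative integer missing from the set.

2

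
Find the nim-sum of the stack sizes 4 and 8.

12

Nim-sum: 4 ⊕ 8 = 12.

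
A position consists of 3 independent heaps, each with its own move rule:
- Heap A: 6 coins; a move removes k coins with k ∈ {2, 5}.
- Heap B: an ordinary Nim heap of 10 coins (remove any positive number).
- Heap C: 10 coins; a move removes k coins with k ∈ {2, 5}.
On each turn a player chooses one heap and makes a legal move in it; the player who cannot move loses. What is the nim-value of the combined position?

Grundy values for heap A (subtraction set {2, 5}):
g(0) = mex{} = 0
g(1) = mex{} = 0
g(2) = mex{0} = 1
g(3) = mex{0} = 1
g(4) = mex{1} = 0
g(5) = mex{0,1} = 2
g(6) = mex{0} = 1
So g(6) = 1.
Heap B is a plain Nim heap of size 10, so its Grundy value is 10.
Build the Grundy sequence for heap C with g(k) = mex{g(k−s) : s ∈ {2, 5}, s ≤ k}:
k:     0  1  2  3  4  5  6  7  8  9 10
g(k):  0  0  1  1  0  2  1  0  0  1  1
So g(10) = 1.
The value of a disjunctive sum is the nim-sum of the parts.
Combined value = 1 ⊕ 10 ⊕ 1 = 10.

10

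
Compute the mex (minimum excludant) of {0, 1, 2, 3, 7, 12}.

The values 0, 1, 2, 3 are all present; 4 is the first non-negative integer missing from the set.

4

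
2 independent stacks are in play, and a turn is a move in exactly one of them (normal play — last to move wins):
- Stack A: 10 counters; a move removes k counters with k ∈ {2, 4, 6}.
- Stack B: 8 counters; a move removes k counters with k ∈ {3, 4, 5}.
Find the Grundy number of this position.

1

For stack A, compute g(0), g(1), … with moves {2, 4, 6}:
g(0) = mex{} = 0
g(1) = mex{} = 0
g(2) = mex{0} = 1
g(3) = mex{0} = 1
g(4) = mex{0,1} = 2
g(5) = mex{0,1} = 2
g(6) = mex{0,1,2} = 3
g(7) = mex{0,1,2} = 3
g(8) = mex{1,2,3} = 0
g(9) = mex{1,2,3} = 0
g(10) = mex{0,2,3} = 1
So g(10) = 1.
Build the Grundy sequence for stack B with g(k) = mex{g(k−s) : s ∈ {3, 4, 5}, s ≤ k}:
k:     0  1  2  3  4  5  6  7  8
g(k):  0  0  0  1  1  1  2  2  0
So g(8) = 0.
By the Sprague-Grundy theorem, the Grundy value of a sum of independent games is the XOR of the component values.
Combined value = 1 ⊕ 0 = 1.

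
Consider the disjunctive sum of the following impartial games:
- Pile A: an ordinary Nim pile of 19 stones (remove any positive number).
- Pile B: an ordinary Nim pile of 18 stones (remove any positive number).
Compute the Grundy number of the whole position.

Pile A is a plain Nim pile of size 19, so its Grundy value is 19.
Pile B is a plain Nim pile of size 18, so its Grundy value is 18.
By the Sprague-Grundy theorem, the Grundy value of a sum of independent games is the XOR of the component values.
Combined value = 19 XOR 18 = 1.

1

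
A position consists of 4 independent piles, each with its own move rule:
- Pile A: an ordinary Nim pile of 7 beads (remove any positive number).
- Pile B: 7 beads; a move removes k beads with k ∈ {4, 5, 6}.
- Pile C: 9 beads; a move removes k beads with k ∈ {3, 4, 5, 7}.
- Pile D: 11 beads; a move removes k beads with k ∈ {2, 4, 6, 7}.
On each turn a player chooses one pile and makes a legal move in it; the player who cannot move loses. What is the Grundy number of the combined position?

4

Pile A is a plain Nim pile of size 7, so its Grundy value is 7.
Build the Grundy sequence for pile B with g(k) = mex{g(k−s) : s ∈ {4, 5, 6}, s ≤ k}:
g(0) = mex{} = 0
g(1) = mex{} = 0
g(2) = mex{} = 0
g(3) = mex{} = 0
g(4) = mex{0} = 1
g(5) = mex{0} = 1
g(6) = mex{0} = 1
g(7) = mex{0} = 1
So g(7) = 1.
Build the Grundy sequence for pile C with g(k) = mex{g(k−s) : s ∈ {3, 4, 5, 7}, s ≤ k}:
g(0) = mex{} = 0
g(1) = mex{} = 0
g(2) = mex{} = 0
g(3) = mex{0} = 1
g(4) = mex{0} = 1
g(5) = mex{0} = 1
g(6) = mex{0,1} = 2
g(7) = mex{0,1} = 2
g(8) = mex{0,1} = 2
g(9) = mex{0,1,2} = 3
So g(9) = 3.
For pile D, compute g(0), g(1), … with moves {2, 4, 6, 7}:
g(0) = mex{} = 0
g(1) = mex{} = 0
g(2) = mex{0} = 1
g(3) = mex{0} = 1
g(4) = mex{0,1} = 2
g(5) = mex{0,1} = 2
g(6) = mex{0,1,2} = 3
g(7) = mex{0,1,2} = 3
g(8) = mex{0,1,2,3} = 4
g(9) = mex{1,2,3} = 0
g(10) = mex{1,2,3,4} = 0
g(11) = mex{0,2,3} = 1
So g(11) = 1.
By the Sprague-Grundy theorem, the Grundy value of a sum of independent games is the XOR of the component values.
Combined value = 7 XOR 1 XOR 3 XOR 1 = 4.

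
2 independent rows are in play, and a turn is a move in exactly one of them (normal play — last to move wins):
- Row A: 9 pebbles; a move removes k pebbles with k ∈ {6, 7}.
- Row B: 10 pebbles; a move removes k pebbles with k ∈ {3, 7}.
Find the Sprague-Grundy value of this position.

1

For row A, compute g(0), g(1), … with moves {6, 7}:
g(0) = mex{} = 0
g(1) = mex{} = 0
g(2) = mex{} = 0
g(3) = mex{} = 0
g(4) = mex{} = 0
g(5) = mex{} = 0
g(6) = mex{0} = 1
g(7) = mex{0} = 1
g(8) = mex{0} = 1
g(9) = mex{0} = 1
So g(9) = 1.
Build the Grundy sequence for row B with g(k) = mex{g(k−s) : s ∈ {3, 7}, s ≤ k}:
g(0) = mex{} = 0
g(1) = mex{} = 0
g(2) = mex{} = 0
g(3) = mex{0} = 1
g(4) = mex{0} = 1
g(5) = mex{0} = 1
g(6) = mex{1} = 0
g(7) = mex{0,1} = 2
g(8) = mex{0,1} = 2
g(9) = mex{0} = 1
g(10) = mex{1,2} = 0
So g(10) = 0.
The value of a disjunctive sum is the nim-sum of the parts.
Combined value = 1 XOR 0 = 1.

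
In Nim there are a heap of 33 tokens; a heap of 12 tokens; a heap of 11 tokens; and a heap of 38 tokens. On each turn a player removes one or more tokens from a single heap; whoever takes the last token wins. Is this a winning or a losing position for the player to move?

Losing position

Nim-sum: 33 XOR 12 XOR 11 XOR 38 = 0.
The nim-sum is 0, so this is a P-position: the player to move is in a losing position under optimal play.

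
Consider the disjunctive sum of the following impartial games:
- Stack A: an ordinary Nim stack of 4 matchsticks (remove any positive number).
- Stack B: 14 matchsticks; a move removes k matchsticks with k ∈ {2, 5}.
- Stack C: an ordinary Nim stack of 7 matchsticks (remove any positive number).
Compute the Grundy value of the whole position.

Stack A is a plain Nim stack of size 4, so its Grundy value is 4.
For stack B, compute g(0), g(1), … with moves {2, 5}:
g(0) = mex{} = 0
g(1) = mex{} = 0
g(2) = mex{0} = 1
g(3) = mex{0} = 1
g(4) = mex{1} = 0
g(5) = mex{0,1} = 2
g(6) = mex{0} = 1
g(7) = mex{1,2} = 0
g(8) = mex{1} = 0
g(9) = mex{0} = 1
g(10) = mex{0,2} = 1
g(11) = mex{1} = 0
g(12) = mex{0,1} = 2
g(13) = mex{0} = 1
g(14) = mex{1,2} = 0
So g(14) = 0.
Stack C is a plain Nim stack of size 7, so its Grundy value is 7.
By the Sprague-Grundy theorem, the Grundy value of a sum of independent games is the XOR of the component values.
Combined value = 4 XOR 0 XOR 7 = 3.

3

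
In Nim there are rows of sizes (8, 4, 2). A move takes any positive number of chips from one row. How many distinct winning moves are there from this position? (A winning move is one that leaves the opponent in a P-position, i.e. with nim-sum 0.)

1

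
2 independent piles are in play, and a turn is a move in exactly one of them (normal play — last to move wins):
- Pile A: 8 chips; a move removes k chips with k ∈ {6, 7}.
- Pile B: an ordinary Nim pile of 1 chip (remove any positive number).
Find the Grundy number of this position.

0

Grundy values for pile A (subtraction set {6, 7}):
k:     0  1  2  3  4  5  6  7  8
g(k):  0  0  0  0  0  0  1  1  1
So g(8) = 1.
Pile B is a plain Nim pile of size 1, so its Grundy value is 1.
By the Sprague-Grundy theorem, the Grundy value of a sum of independent games is the XOR of the component values.
Combined value = 1 XOR 1 = 0.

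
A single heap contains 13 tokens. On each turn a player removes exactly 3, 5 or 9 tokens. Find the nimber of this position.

2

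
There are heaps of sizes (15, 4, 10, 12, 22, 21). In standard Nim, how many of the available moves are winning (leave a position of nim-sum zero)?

3

Write each in binary and XOR column by column:
  01111  (15)
  00100  (4)
  01010  (10)
  01100  (12)
  10110  (22)
  10101  (21)
  -----
  01110  (14)
The overall nim-sum is X = 14. A heap of size p has a winning move iff p XOR X < p (reduce it to p XOR X).
  15: 15 XOR 14 = 1 < 15 — winning move (to 1).
  4: 4 XOR 14 = 10 ≥ 4 — no move.
  10: 10 XOR 14 = 4 < 10 — winning move (to 4).
  12: 12 XOR 14 = 2 < 12 — winning move (to 2).
  22: 22 XOR 14 = 24 ≥ 22 — no move.
  21: 21 XOR 14 = 27 ≥ 21 — no move.
That gives 3 winning moves.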